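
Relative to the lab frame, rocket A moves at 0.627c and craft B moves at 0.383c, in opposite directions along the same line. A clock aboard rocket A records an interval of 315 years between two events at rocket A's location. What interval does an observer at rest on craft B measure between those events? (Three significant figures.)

The velocity of rocket A relative to craft B is (0.627 + 0.383)c / (1 + 0.627×0.383) = 0.81442c; relative speed 0.81442c.
γ for this relative speed: γ = 1/√(1 − 0.66328) = 1.7233.
Rocket A's interval is proper; time dilation gives Δt_B = γΔτ = 1.7233 × 315 years = 543 years.

543 years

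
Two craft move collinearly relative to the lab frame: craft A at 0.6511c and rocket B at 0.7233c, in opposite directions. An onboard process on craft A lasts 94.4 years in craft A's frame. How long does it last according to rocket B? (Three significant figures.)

Speed of craft A in rocket B's frame: u = (v_A + v_B)/(1 + v_A v_B/c²) = (0.6511 + 0.7233)/(1 + 0.6511×0.7233) = 1.3744/1.47094063 = 0.93437; |u| = 0.93437c.
At |u| = 0.93437c, γ = (1 − 0.873047)^(−1/2) = 2.8066.
The clock on craft A records proper time, so rocket B measures Δt = γΔτ = 2.8066 × 94.4 = 265 years.

265 years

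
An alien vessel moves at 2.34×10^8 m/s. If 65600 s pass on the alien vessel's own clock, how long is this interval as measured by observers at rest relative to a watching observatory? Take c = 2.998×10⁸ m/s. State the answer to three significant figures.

1.05×10^5 s

β = v/c = (2.34×10^8 m/s)/(2.998×10⁸ m/s) = 0.78052.
β² = 0.6092114704, so γ = 1/√0.3907885296 = 1.5997.
The onboard clock measures proper time, so the interval in the rest frame of a watching observatory is dilated: Δt = γ·Δτ = 1.5997 × 65600 s = 1.05×10^5 s.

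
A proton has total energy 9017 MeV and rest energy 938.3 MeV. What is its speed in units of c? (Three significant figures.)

0.995c

γ = E/(mc²) = 9017/938.3 = 9.6099.
β = √(1 − 1/γ²) = √(1 − 0.0108283) = √0.9891717 = 0.995.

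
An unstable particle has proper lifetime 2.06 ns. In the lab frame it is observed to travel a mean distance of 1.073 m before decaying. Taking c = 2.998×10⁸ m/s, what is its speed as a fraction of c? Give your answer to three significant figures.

d = βγcτ ⇒ βγ = d/(cτ) = 1.073 m / (0.617588 m) = 1.7374.
β = (βγ)/√(1+(βγ)²) = 1.7374/√4.01856 = 0.867.

0.867c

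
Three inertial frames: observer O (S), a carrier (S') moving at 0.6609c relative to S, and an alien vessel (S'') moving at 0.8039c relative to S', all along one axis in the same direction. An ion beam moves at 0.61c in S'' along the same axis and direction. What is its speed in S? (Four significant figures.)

Apply u = (u'+v)/(1+u'v) twice. Ion beam in the carrier frame: (0.61+0.8039)/(1+0.61·0.8039) = 1.4139/1.490379 = 0.94868c.
That velocity, transformed to the rest frame of observer O: (0.94868+0.6609)/(1+0.94868·0.6609) = 1.60958/1.626982612 = 0.9893c.

0.9893c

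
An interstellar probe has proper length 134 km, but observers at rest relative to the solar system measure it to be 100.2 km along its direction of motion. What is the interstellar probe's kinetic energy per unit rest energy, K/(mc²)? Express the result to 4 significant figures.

γ = L₀/L = 134/100.2 = 1.33733.
Since K = (γ−1)mc², K/(mc²) = 1.33733 − 1 = 0.3373.

0.3373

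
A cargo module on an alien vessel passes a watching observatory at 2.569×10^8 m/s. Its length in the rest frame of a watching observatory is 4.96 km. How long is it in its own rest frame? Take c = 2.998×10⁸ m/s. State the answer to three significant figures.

9.62 km

β = v/c = (2.569×10^8 m/s)/(2.998×10⁸ m/s) = 0.856905.
With β = 0.856905, γ = 1/√(1 − 0.856905²) = 1/√0.2657138 = 1.94.
Proper length: L₀ = γ·L = 1.94 × 4.96 = 9.62 km.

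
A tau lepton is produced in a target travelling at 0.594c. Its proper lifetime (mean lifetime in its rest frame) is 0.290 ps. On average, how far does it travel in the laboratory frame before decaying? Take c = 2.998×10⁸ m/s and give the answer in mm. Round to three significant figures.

0.0642 mm

With β = 0.594, γ = 1/√(1 − 0.594²) = 1/√0.647164 = 1.2431.
Lab-frame lifetime: Δt = γτ = 1.2431 × 0.290 ps = 0.3605 ps.
Distance: d = vΔt = 0.594 × 2.998×10⁸ m/s × 3.6050×10^-13 s = 6.42×10^-5 m = 0.0642 mm.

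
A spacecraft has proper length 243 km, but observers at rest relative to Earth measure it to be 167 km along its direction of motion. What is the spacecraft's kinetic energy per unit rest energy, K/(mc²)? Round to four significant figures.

γ = L₀/L = 243/167 = 1.45509.
Since K = (γ−1)mc², K/(mc²) = 1.45509 − 1 = 0.4551.

0.4551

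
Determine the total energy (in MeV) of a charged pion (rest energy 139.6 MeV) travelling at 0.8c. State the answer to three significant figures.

With β = 0.8, γ = 1/√(1 − 0.8²) = 1/√0.36 = 1.6667.
Total energy: E = γmc² = 1.6667 × 139.6 MeV = 233 MeV.

233 MeV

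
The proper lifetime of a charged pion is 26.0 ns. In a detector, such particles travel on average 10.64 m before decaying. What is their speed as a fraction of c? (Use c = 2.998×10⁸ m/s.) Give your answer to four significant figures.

Lab distance = (lab lifetime)·v = γτ·βc, so βγ = d/(cτ) = 10.64/(2.998×10⁸ × 2.600×10^-8) = 1.365.
With βγ = 1.365: γ² = 1 + (βγ)² = 2.86322, and β = (βγ)/γ = 1.365/1.69211 = 0.8067.

0.8067c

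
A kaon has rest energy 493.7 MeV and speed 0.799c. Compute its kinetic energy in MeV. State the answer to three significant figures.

With β = 0.799, γ = 1/√(1 − 0.799²) = 1/√0.361599 = 1.66298.
Kinetic energy: K = (γ − 1)mc² = (1.66298 − 1) × 493.7 MeV = 0.66298 × 493.7 = 327 MeV.

327 MeV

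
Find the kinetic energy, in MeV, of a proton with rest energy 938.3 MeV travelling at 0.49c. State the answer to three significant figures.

138 MeV

With β = 0.49, γ = 1/√(1 − 0.49²) = 1/√0.7599 = 1.14715.
Kinetic energy: K = (γ − 1)mc² = (1.14715 − 1) × 938.3 MeV = 0.14715 × 938.3 = 138 MeV.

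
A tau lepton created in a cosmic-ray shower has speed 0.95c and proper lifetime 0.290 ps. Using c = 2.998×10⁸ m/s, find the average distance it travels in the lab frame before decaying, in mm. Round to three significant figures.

0.265 mm

γ = 1/√(1 − β²) = 1/√(1 − 0.9025) = 1/√0.0975 = 1/0.31225 = 3.2026.
Lab-frame lifetime: Δt = γτ = 3.2026 × 0.290 ps = 0.92875 ps.
Distance: d = vΔt = 0.95 × 2.998×10⁸ m/s × 9.2875×10^-13 s = 2.65×10^-4 m = 0.265 mm.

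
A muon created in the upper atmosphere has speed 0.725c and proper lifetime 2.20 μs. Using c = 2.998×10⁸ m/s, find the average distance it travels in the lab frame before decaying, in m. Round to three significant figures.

694 m

Lorentz factor: γ = (1 − 0.525625)^(−1/2) = 1.4519.
Lab-frame lifetime: Δt = γτ = 1.4519 × 2.20 μs = 3.1942 μs.
Distance: d = vΔt = 0.725 × 2.998×10⁸ m/s × 3.1942×10^-6 s = 694 m.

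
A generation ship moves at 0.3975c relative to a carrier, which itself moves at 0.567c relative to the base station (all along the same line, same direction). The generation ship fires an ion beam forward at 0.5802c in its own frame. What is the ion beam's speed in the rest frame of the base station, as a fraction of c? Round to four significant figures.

First combine the ion beam and generation ship (S''→S'): u₁ = (0.5802 + 0.3975)/(1 + 0.5802×0.3975) = 0.9777/1.2306295 = 0.79447.
Then combine with the carrier (S'→S): u = (0.79447 + 0.567)/(1 + 0.79447×0.567) = 1.36147/1.45046449 = 0.93864.

0.9386c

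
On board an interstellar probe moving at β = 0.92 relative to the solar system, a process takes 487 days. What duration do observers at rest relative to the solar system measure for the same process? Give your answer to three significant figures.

1240 days

With β = 0.92, γ = 1/√(1 − 0.92²) = 1/√0.1536 = 2.5516.
The onboard clock measures proper time, so the interval in the rest frame of the solar system is dilated: Δt = γ·Δτ = 2.5516 × 487 days = 1240 days.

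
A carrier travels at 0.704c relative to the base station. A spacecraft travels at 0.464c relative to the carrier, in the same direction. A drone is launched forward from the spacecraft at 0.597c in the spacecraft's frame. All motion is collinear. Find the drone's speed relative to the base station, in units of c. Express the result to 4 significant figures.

0.9684c

Apply u = (u'+v)/(1+u'v) twice. Drone in the carrier frame: (0.597+0.464)/(1+0.597·0.464) = 1.061/1.277008 = 0.83085c.
That velocity, transformed to the rest frame of the base station: (0.83085+0.704)/(1+0.83085·0.704) = 1.53485/1.5849184 = 0.96841c.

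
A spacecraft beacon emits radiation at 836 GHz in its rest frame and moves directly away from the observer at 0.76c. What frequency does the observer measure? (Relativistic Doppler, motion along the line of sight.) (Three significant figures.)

Relativistic Doppler (source moving away): f_obs = f_src · √((1−β)/(1+β)).
With β = 0.76: factor = √(0.24/1.76) = 0.36927.
f_obs = 836 × 0.36927 = 309 GHz.

309 GHz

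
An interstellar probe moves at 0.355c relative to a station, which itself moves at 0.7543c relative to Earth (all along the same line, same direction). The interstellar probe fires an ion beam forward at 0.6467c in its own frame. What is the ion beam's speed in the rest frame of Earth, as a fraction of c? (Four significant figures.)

First combine the ion beam and interstellar probe (S''→S'): u₁ = (0.6467 + 0.355)/(1 + 0.6467×0.355) = 1.0017/1.2295785 = 0.81467.
Then combine with the station (S'→S): u = (0.81467 + 0.7543)/(1 + 0.81467×0.7543) = 1.56897/1.614505581 = 0.9718.

0.9718c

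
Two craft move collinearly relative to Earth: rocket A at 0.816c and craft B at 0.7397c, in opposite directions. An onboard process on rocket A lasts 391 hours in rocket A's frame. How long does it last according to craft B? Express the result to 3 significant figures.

1610 hours

The velocity of rocket A relative to craft B is (0.816 + 0.7397)c / (1 + 0.816×0.7397) = 0.97013c; relative speed 0.97013c.
γ for this relative speed: γ = 1/√(1 − 0.941152) = 4.1222.
Rocket A's interval is proper; time dilation gives Δt_B = γΔτ = 4.1222 × 391 hours = 1610 hours.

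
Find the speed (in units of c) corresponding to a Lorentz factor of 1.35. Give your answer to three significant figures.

β = √(1 − 1/γ²) = √(1 − 1/1.8225) = √0.451303 = 0.672.

0.672c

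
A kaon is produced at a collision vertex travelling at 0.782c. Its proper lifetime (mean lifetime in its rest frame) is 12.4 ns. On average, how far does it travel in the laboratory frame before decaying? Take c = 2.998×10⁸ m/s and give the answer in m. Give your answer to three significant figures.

β² = 0.611524, so γ = 1/√0.388476 = 1.6044.
Lab-frame lifetime: Δt = γτ = 1.6044 × 12.4 ns = 19.895 ns.
Distance: d = vΔt = 0.782 × 2.998×10⁸ m/s × 1.9895×10^-8 s = 4.66 m.

4.66 m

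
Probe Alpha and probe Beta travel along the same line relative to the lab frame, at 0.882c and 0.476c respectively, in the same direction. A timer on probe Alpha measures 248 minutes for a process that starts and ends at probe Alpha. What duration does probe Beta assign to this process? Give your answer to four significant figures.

347.2 minutes

The velocity of probe Alpha relative to probe Beta is (0.882 − 0.476)c / (1 − 0.882×0.476) = 0.6998c; relative speed 0.6998c.
γ for this relative speed: γ = 1/√(1 − 0.48972) = 1.3999.
Probe Alpha's interval is proper; time dilation gives Δt_B = γΔτ = 1.3999 × 248 minutes = 347.2 minutes.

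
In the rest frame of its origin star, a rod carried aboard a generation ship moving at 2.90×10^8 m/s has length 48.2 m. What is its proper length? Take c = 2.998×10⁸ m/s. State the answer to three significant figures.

190 m

β = v/c = (2.90×10^8 m/s)/(2.998×10⁸ m/s) = 0.967312.
With β = 0.967312, γ = 1/√(1 − 0.967312²) = 1/√0.06430749 = 3.9434.
Proper length: L₀ = γ·L = 3.9434 × 48.2 = 190 m.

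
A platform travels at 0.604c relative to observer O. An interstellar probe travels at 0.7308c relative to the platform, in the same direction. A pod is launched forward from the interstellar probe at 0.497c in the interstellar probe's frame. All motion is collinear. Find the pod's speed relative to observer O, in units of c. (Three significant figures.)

0.975c

Compose velocities in two stages. Stage 1 (into S'): u₁ = (0.497+0.7308)/(1+0.497×0.7308) = 0.90067.
Stage 2 (into S): u = (0.90067+0.604)/(1+0.90067×0.604) = 0.97452, so the speed is 0.975c.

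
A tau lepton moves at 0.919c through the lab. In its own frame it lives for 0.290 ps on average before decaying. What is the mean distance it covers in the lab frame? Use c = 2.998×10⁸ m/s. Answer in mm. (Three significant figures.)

With β = 0.919, γ = 1/√(1 − 0.919²) = 1/√0.155439 = 2.5364.
Lab-frame lifetime: Δt = γτ = 2.5364 × 0.290 ps = 0.73556 ps.
Distance: d = vΔt = 0.919 × 2.998×10⁸ m/s × 7.3556×10^-13 s = 2.03×10^-4 m = 0.203 mm.

0.203 mm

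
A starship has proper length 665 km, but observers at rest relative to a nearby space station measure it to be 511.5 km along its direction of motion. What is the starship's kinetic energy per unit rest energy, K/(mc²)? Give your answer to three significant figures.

γ = L₀/L = 665/511.5 = 1.3001.
K/(mc²) = γ − 1 = 1.3001 − 1 = 0.300.

0.300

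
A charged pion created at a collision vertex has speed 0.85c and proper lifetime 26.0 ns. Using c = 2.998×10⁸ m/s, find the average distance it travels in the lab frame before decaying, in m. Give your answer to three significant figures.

β² = 0.7225, so γ = 1/√0.2775 = 1.8983.
Lab-frame lifetime: Δt = γτ = 1.8983 × 26.0 ns = 49.356 ns.
Distance: d = vΔt = 0.85 × 2.998×10⁸ m/s × 4.9356×10^-8 s = 12.6 m.

12.6 m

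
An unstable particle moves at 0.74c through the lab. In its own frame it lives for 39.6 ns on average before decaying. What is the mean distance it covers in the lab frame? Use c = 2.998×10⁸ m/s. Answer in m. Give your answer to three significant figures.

13.1 m

Lorentz factor: γ = (1 − 0.5476)^(−1/2) = 1.4868.
Lab-frame lifetime: Δt = γτ = 1.4868 × 39.6 ns = 58.877 ns.
Distance: d = vΔt = 0.74 × 2.998×10⁸ m/s × 5.8877×10^-8 s = 13.1 m.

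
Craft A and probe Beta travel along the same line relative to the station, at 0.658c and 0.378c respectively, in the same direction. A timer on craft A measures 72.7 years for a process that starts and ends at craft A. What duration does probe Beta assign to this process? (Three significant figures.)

78.3 years

The velocity of craft A relative to probe Beta is (0.658 − 0.378)c / (1 − 0.658×0.378) = 0.3727c; relative speed 0.3727c.
γ for this relative speed: γ = 1/√(1 − 0.138905) = 1.0776.
The clock on craft A records proper time, so probe Beta measures Δt = γΔτ = 1.0776 × 72.7 = 78.3 years.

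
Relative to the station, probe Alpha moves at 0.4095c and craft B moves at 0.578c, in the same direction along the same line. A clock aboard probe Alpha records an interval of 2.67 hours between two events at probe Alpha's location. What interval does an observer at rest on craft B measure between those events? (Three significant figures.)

Speed of probe Alpha in craft B's frame: u = (v_A − v_B)/(1 − v_A v_B/c²) = (0.4095 − 0.578)/(1 − 0.4095×0.578) = −0.1685/0.763309 = −0.22075; |u| = 0.22075c.
γ for this relative speed: γ = 1/√(1 − 0.0487306) = 1.0253.
The clock on probe Alpha records proper time, so craft B measures Δt = γΔτ = 1.0253 × 2.67 = 2.74 hours.

2.74 hours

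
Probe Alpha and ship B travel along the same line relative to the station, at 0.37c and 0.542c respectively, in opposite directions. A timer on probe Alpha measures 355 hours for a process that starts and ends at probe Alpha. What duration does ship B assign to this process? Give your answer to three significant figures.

546 hours

Transform probe Alpha's velocity into ship B's frame: (0.37 + 0.542)/(1 + 0.37·0.542) = 0.912/1.20054, so the relative speed is 0.75966c.
γ for this relative speed: γ = 1/√(1 − 0.577083) = 1.5377.
Probe Alpha's interval is proper; time dilation gives Δt_B = γΔτ = 1.5377 × 355 hours = 546 hours.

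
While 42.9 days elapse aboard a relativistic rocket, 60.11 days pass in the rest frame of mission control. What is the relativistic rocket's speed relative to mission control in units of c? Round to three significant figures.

γ = Δt/Δτ = 60.11/42.9 = 1.4012.
β = √(1 − 1/γ²) = √(1 − 0.509331) = √0.490669 = 0.700.

0.700c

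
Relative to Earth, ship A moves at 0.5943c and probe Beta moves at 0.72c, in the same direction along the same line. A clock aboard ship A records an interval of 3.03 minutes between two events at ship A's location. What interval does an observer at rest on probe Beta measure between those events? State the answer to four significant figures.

Transform ship A's velocity into probe Beta's frame: (0.5943 − 0.72)/(1 − 0.5943·0.72) = −0.1257/0.572104, so the relative speed is 0.21972c.
γ for this relative speed: γ = 1/√(1 − 0.0482769) = 1.025.
Ship A's interval is proper; time dilation gives Δt_B = γΔτ = 1.025 × 3.03 minutes = 3.106 minutes.

3.106 minutes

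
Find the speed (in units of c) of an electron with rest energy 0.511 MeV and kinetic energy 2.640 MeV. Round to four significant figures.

K = (γ−1)mc², so γ = 1 + 2.640/0.511 = 6.1663.
Then v/c = √(1 − γ⁻²) = √(1 − 0.0262997) = √0.9737003 = 0.9868.

0.9868c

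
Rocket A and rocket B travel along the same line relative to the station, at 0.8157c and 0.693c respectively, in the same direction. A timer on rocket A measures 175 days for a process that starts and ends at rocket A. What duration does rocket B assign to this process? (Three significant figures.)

Speed of rocket A in rocket B's frame: u = (v_A − v_B)/(1 − v_A v_B/c²) = (0.8157 − 0.693)/(1 − 0.8157×0.693) = 0.1227/0.4347199 = 0.28225; |u| = 0.28225c.
γ for this relative speed: γ = 1/√(1 − 0.0796651) = 1.0424.
Rocket A's interval is proper; time dilation gives Δt_B = γΔτ = 1.0424 × 175 days = 182 days.

182 days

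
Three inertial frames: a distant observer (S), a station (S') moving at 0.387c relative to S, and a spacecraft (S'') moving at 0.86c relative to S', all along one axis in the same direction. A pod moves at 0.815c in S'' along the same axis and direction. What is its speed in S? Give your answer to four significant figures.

Apply u = (u'+v)/(1+u'v) twice. Pod in the station frame: (0.815+0.86)/(1+0.815·0.86) = 1.675/1.7009 = 0.98477c.
That velocity, transformed to the rest frame of a distant observer: (0.98477+0.387)/(1+0.98477·0.387) = 1.37177/1.38110599 = 0.99324c.

0.9932c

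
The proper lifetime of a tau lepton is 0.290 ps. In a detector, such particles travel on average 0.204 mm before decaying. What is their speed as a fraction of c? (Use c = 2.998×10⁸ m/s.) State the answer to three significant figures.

0.920c

d = βγcτ ⇒ βγ = d/(cτ) = 2.040×10^-4 m / (8.6942×10^-5 m) = 2.3464.
β = (βγ)/√(1+(βγ)²) = 2.3464/√6.50559 = 0.920.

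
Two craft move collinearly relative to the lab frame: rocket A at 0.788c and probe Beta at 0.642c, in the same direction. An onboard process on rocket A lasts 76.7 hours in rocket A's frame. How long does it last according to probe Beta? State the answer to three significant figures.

Transform rocket A's velocity into probe Beta's frame: (0.788 − 0.642)/(1 − 0.788·0.642) = 0.146/0.494104, so the relative speed is 0.29548c.
γ for this relative speed: γ = 1/√(1 − 0.0873084) = 1.0467.
Rocket A's interval is proper; time dilation gives Δt_B = γΔτ = 1.0467 × 76.7 hours = 80.3 hours.

80.3 hours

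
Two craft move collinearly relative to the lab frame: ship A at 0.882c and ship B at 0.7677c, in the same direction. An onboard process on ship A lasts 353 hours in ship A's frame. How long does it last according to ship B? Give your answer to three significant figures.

377 hours

Transform ship A's velocity into ship B's frame: (0.882 − 0.7677)/(1 − 0.882·0.7677) = 0.1143/0.3228886, so the relative speed is 0.35399c.
γ for this relative speed: γ = 1/√(1 − 0.125309) = 1.0692.
Ship A's interval is proper; time dilation gives Δt_B = γΔτ = 1.0692 × 353 hours = 377 hours.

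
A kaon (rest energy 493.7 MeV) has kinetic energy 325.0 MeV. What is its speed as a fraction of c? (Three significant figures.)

γ = 1 + K/(mc²) = 1 + 325.0/493.7 = 1.6583.
β = √(1 − 1/γ²) = √(1 − 0.363642) = √0.636358 = 0.798.

0.798c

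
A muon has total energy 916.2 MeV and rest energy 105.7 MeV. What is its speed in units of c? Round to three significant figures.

γ = E/(mc²) = 916.2/105.7 = 8.6679.
β = √(1 − 1/γ²) = √(1 − 0.0133098) = √0.9866902 = 0.993.

0.993c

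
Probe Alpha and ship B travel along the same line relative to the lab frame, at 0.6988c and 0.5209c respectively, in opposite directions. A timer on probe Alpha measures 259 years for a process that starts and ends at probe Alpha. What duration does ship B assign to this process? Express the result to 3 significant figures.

579 years

The velocity of probe Alpha relative to ship B is (0.6988 + 0.5209)c / (1 + 0.6988×0.5209) = 0.8942c; relative speed 0.8942c.
γ for this relative speed: γ = 1/√(1 − 0.799594) = 2.2338.
The clock on probe Alpha records proper time, so ship B measures Δt = γΔτ = 2.2338 × 259 = 579 years.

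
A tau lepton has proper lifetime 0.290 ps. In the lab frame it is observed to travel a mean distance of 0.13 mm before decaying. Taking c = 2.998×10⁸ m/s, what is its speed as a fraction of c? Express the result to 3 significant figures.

0.831c

Lab distance = (lab lifetime)·v = γτ·βc, so βγ = d/(cτ) = 1.300×10^-4/(2.998×10⁸ × 2.900×10^-13) = 1.4952.
With βγ = 1.4952: γ² = 1 + (βγ)² = 3.23562, and β = (βγ)/γ = 1.4952/1.79878 = 0.831.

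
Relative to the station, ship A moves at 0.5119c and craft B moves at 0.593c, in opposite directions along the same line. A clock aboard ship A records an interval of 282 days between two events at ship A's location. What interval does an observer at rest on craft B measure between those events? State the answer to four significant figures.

531.4 days

Speed of ship A in craft B's frame: u = (v_A + v_B)/(1 + v_A v_B/c²) = (0.5119 + 0.593)/(1 + 0.5119×0.593) = 1.1049/1.3035567 = 0.8476; |u| = 0.8476c.
γ for this relative speed: γ = 1/√(1 − 0.718426) = 1.8845.
Ship A's interval is proper; time dilation gives Δt_B = γΔτ = 1.8845 × 282 days = 531.4 days.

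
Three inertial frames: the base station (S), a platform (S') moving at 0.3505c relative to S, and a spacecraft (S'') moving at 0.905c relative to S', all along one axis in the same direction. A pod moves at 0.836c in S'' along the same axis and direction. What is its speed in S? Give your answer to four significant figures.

Compose velocities in two stages. Stage 1 (into S'): u₁ = (0.836+0.905)/(1+0.836×0.905) = 0.99113.
Stage 2 (into S): u = (0.99113+0.3505)/(1+0.99113×0.3505) = 0.99572, so the speed is 0.9957c.

0.9957c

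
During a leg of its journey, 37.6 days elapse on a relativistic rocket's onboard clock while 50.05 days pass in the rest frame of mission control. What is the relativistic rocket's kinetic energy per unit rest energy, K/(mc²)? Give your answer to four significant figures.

From Δt = γΔτ: γ = 50.05/37.6 = 1.33112.
K/(mc²) = γ − 1 = 1.33112 − 1 = 0.3311.

0.3311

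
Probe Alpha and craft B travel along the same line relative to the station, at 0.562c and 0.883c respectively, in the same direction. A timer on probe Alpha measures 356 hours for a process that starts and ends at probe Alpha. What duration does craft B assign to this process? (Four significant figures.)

Transform probe Alpha's velocity into craft B's frame: (0.562 − 0.883)/(1 − 0.562·0.883) = −0.321/0.503754, so the relative speed is 0.63722c.
γ for this relative speed: γ = 1/√(1 − 0.406049) = 1.2976.
Probe Alpha's interval is proper; time dilation gives Δt_B = γΔτ = 1.2976 × 356 hours = 461.9 hours.

461.9 hours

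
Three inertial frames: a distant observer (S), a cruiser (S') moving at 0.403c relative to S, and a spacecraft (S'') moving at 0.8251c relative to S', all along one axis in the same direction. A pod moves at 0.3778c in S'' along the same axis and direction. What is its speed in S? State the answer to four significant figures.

Apply u = (u'+v)/(1+u'v) twice. Pod in the cruiser frame: (0.3778+0.8251)/(1+0.3778·0.8251) = 1.2029/1.31172278 = 0.91704c.
That velocity, transformed to the rest frame of a distant observer: (0.91704+0.403)/(1+0.91704·0.403) = 1.32004/1.36956712 = 0.96384c.

0.9638c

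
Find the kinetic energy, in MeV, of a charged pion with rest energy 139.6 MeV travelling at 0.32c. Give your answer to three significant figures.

7.75 MeV

γ = 1/√(1 − β²) = 1/√(1 − 0.1024) = 1/√0.8976 = 1.055501.
Kinetic energy: K = (γ − 1)mc² = (1.055501 − 1) × 139.6 MeV = 0.055501 × 139.6 = 7.75 MeV.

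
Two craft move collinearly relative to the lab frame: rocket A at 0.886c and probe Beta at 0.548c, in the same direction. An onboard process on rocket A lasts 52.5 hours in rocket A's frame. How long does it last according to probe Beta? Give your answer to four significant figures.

Transform rocket A's velocity into probe Beta's frame: (0.886 − 0.548)/(1 − 0.886·0.548) = 0.338/0.514472, so the relative speed is 0.65698c.
γ for this relative speed: γ = 1/√(1 − 0.431623) = 1.3264.
The clock on rocket A records proper time, so probe Beta measures Δt = γΔτ = 1.3264 × 52.5 = 69.64 hours.

69.64 hours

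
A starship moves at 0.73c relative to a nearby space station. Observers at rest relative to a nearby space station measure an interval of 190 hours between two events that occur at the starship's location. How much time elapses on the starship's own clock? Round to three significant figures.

130 hours

With β = 0.73, γ = 1/√(1 − 0.73²) = 1/√0.4671 = 1.4632.
The starship's clock runs slow as seen from a nearby space station, so Δτ = Δt/γ = 190/1.4632 = 130 hours.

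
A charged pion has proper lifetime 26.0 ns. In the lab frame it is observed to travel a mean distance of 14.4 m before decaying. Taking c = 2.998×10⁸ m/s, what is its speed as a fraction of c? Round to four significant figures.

Lab distance = (lab lifetime)·v = γτ·βc, so βγ = d/(cτ) = 14.40/(2.998×10⁸ × 2.600×10^-8) = 1.8474.
With βγ = 1.8474: γ² = 1 + (βγ)² = 4.41289, and β = (βγ)/γ = 1.8474/2.10069 = 0.8794.

0.8794c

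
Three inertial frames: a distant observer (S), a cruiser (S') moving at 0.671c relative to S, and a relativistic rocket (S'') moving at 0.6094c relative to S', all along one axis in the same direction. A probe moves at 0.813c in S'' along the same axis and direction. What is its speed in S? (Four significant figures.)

First combine the probe and relativistic rocket (S''→S'): u₁ = (0.813 + 0.6094)/(1 + 0.813×0.6094) = 1.4224/1.4954422 = 0.95116.
Then combine with the cruiser (S'→S): u = (0.95116 + 0.671)/(1 + 0.95116×0.671) = 1.62216/1.63822836 = 0.99019.

0.9902c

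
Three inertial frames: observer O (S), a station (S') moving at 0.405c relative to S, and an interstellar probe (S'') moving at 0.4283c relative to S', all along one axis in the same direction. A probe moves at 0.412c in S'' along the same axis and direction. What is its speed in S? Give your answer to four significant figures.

0.8681c

First combine the probe and interstellar probe (S''→S'): u₁ = (0.412 + 0.4283)/(1 + 0.412×0.4283) = 0.8403/1.1764596 = 0.71426.
Then combine with the station (S'→S): u = (0.71426 + 0.405)/(1 + 0.71426×0.405) = 1.11926/1.2892753 = 0.86813.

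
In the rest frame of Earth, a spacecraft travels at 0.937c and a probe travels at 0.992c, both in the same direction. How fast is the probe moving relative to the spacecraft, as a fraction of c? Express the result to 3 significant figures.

0.780c

Transform to the spacecraft's frame: u' = (u − v)/(1 − uv/c²).
u' = (0.992 − 0.937)/(1 − 0.992×0.937) = 0.055/0.070496 = 0.78019.
Speed in the spacecraft's frame: 0.780c (in the same direction).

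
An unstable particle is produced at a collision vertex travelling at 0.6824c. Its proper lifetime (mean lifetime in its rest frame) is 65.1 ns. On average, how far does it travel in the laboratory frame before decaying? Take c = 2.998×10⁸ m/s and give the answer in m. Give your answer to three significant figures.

18.2 m

β² = 0.46566976, so γ = 1/√0.53433024 = 1.368.
Lab-frame lifetime: Δt = γτ = 1.368 × 65.1 ns = 89.057 ns.
Distance: d = vΔt = 0.6824 × 2.998×10⁸ m/s × 8.9057×10^-8 s = 18.2 m.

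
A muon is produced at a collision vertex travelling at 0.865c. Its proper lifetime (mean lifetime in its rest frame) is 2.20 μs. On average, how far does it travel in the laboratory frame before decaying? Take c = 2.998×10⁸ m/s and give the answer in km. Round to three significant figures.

1.14 km

Lorentz factor: γ = (1 − 0.748225)^(−1/2) = 1.9929.
Lab-frame lifetime: Δt = γτ = 1.9929 × 2.20 μs = 4.3844 μs.
Distance: d = vΔt = 0.865 × 2.998×10⁸ m/s × 4.3844×10^-6 s = 1140 m = 1.14 km.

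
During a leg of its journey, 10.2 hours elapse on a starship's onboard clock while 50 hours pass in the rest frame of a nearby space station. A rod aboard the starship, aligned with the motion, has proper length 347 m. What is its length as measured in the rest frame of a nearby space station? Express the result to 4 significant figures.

70.79 m

From Δt = γΔτ: γ = 50/10.2 = 4.90196.
L = L₀/γ = 347/4.90196 = 70.79 m.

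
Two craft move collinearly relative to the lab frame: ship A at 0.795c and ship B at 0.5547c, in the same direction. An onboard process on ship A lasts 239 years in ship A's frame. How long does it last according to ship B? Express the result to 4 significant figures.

Speed of ship A in ship B's frame: u = (v_A − v_B)/(1 − v_A v_B/c²) = (0.795 − 0.5547)/(1 − 0.795×0.5547) = 0.2403/0.5590135 = 0.42986; |u| = 0.42986c.
At |u| = 0.42986c, γ = (1 − 0.18478)^(−1/2) = 1.1075.
The clock on ship A records proper time, so ship B measures Δt = γΔτ = 1.1075 × 239 = 264.7 years.

264.7 years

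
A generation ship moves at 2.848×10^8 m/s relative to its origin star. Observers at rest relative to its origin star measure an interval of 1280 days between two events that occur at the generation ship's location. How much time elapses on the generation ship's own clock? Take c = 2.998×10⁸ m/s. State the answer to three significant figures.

β = v/c = (2.848×10^8 m/s)/(2.998×10⁸ m/s) = 0.949967.
γ = 1/√(1 − β²) = 1/√(1 − 0.9024373) = 1/√0.0975627 = 1/0.31235 = 3.2015.
The generation ship's clock runs slow as seen from its origin star, so Δτ = Δt/γ = 1280/3.2015 = 400 days.

400 days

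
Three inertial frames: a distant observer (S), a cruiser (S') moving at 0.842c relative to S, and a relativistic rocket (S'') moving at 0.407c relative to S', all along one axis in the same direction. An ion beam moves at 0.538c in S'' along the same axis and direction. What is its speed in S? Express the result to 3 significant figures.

First combine the ion beam and relativistic rocket (S''→S'): u₁ = (0.538 + 0.407)/(1 + 0.538×0.407) = 0.945/1.218966 = 0.77525.
Then combine with the cruiser (S'→S): u = (0.77525 + 0.842)/(1 + 0.77525×0.842) = 1.61725/1.6527605 = 0.97851.

0.979c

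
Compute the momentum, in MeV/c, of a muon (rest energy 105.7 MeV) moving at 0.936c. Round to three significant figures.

281 MeV/c

γ = 1/√(1 − β²) = 1/√(1 − 0.876096) = 1/√0.123904 = 1/0.352 = 2.8409.
Momentum: p = γβ·mc = 2.8409 × 0.936 × 105.7 MeV/c = 281 MeV/c.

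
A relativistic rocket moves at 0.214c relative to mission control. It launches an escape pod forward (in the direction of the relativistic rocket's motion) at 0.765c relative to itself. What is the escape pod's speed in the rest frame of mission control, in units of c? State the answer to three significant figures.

In units of c, u = (u' + v)/(1 + u'v) with u' = 0.765 and v = 0.214.
Numerator: 0.765 + 0.214 = 0.979. Denominator: 1 + (0.765)(0.214) = 1.16371.
u = 0.979/1.16371 = 0.84127, so the speed is 0.841c.

0.841c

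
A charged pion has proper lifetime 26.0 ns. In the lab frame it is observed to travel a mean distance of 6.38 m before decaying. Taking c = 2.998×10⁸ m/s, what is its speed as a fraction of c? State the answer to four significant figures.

0.6334c

Lab distance = (lab lifetime)·v = γτ·βc, so βγ = d/(cτ) = 6.380/(2.998×10⁸ × 2.600×10^-8) = 0.81849.
With βγ = 0.81849: γ² = 1 + (βγ)² = 1.669926, and β = (βγ)/γ = 0.81849/1.29226 = 0.6334.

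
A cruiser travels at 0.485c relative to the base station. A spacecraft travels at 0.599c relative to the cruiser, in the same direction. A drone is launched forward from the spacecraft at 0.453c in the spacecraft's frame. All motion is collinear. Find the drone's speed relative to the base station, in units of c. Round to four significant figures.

Compose velocities in two stages. Stage 1 (into S'): u₁ = (0.453+0.599)/(1+0.453×0.599) = 0.82747.
Stage 2 (into S): u = (0.82747+0.485)/(1+0.82747×0.485) = 0.93659, so the speed is 0.9366c.

0.9366c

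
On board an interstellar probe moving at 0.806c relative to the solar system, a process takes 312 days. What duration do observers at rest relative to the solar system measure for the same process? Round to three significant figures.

With β = 0.806, γ = 1/√(1 − 0.806²) = 1/√0.350364 = 1.6894.
The onboard clock measures proper time, so the interval in the rest frame of the solar system is dilated: Δt = γ·Δτ = 1.6894 × 312 days = 527 days.

527 days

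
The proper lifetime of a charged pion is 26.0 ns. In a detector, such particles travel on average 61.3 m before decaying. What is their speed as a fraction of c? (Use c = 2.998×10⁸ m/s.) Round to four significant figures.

Let x = d/(cτ) = 61.30 m / (2.998×10⁸ m/s × 2.600×10^-8 s) = 7.8642. Since d = βγcτ, x = βγ = β/√(1−β²).
Solving: β² = x²/(1+x²) = 61.8456/62.8456 = 0.984088, so β = 0.9920.

0.9920c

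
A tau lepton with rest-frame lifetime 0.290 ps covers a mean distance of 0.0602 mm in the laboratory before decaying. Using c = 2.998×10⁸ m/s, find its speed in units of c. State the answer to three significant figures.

d = βγcτ ⇒ βγ = d/(cτ) = 6.020×10^-5 m / (8.6942×10^-5 m) = 0.69242.
β = (βγ)/√(1+(βγ)²) = 0.69242/√1.479445 = 0.569.

0.569c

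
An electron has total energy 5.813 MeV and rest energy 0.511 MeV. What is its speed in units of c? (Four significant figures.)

0.9961c

Total energy E = γmc² gives γ = 5.813/0.511 = 11.376.
Hence β = √(1 − 1/γ²) = √(1 − 0.00772718) = √0.99227282 = 0.9961.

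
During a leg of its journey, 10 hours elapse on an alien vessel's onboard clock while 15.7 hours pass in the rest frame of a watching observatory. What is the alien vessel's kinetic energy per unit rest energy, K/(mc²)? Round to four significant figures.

γ = Δt/Δτ = 15.7/10 = 1.57.
Since K = (γ−1)mc², K/(mc²) = 1.57 − 1 = 0.5700.

0.5700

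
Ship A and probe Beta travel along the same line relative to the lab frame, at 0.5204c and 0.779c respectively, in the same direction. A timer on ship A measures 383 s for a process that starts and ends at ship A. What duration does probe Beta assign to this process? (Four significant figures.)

425.3 s

Transform ship A's velocity into probe Beta's frame: (0.5204 − 0.779)/(1 − 0.5204·0.779) = −0.2586/0.5946084, so the relative speed is 0.43491c.
γ for this relative speed: γ = 1/√(1 − 0.189147) = 1.1105.
Ship A's interval is proper; time dilation gives Δt_B = γΔτ = 1.1105 × 383 s = 425.3 s.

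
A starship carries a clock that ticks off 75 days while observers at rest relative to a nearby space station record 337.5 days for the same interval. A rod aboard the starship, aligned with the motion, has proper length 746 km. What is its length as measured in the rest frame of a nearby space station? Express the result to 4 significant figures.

165.8 km

The time-dilation ratio gives γ = 337.5/75 = 4.5.
L = L₀/γ = 746/4.5 = 165.8 km.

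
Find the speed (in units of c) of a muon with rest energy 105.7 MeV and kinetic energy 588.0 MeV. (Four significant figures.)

γ = 1 + K/(mc²) = 1 + 588.0/105.7 = 6.5629.
β = √(1 − 1/γ²) = √(1 − 0.0232171) = √0.9767829 = 0.9883.

0.9883c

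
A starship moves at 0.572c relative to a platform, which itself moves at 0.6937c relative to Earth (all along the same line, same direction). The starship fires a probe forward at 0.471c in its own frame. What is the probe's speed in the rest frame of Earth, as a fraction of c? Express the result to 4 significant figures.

0.9652c

Compose velocities in two stages. Stage 1 (into S'): u₁ = (0.471+0.572)/(1+0.471×0.572) = 0.82164.
Stage 2 (into S): u = (0.82164+0.6937)/(1+0.82164×0.6937) = 0.9652, so the speed is 0.9652c.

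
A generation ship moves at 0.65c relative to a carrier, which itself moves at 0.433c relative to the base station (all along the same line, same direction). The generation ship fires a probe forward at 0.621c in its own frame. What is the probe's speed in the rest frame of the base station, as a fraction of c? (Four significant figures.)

0.9615c

Compose velocities in two stages. Stage 1 (into S'): u₁ = (0.621+0.65)/(1+0.621×0.65) = 0.9055.
Stage 2 (into S): u = (0.9055+0.433)/(1+0.9055×0.433) = 0.96151, so the speed is 0.9615c.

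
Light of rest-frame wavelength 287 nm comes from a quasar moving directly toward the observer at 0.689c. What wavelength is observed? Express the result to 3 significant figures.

123 nm

Relativistic Doppler for wavelength: λ_obs = λ_src · √((1−β)/(1+β)).
With β = 0.689: factor = √(0.311/1.689) = 0.42911.
λ_obs = 287 × 0.42911 = 123 nm.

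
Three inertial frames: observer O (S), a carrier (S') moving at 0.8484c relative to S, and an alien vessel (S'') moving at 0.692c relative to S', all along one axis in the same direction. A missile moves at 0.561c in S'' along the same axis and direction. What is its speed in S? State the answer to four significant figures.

0.9916c

First combine the missile and alien vessel (S''→S'): u₁ = (0.561 + 0.692)/(1 + 0.561×0.692) = 1.253/1.388212 = 0.9026.
Then combine with the carrier (S'→S): u = (0.9026 + 0.8484)/(1 + 0.9026×0.8484) = 1.751/1.76576584 = 0.99164.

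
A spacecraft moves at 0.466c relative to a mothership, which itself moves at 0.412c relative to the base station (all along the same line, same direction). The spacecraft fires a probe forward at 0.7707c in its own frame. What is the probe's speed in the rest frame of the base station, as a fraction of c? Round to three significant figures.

Apply u = (u'+v)/(1+u'v) twice. Probe in the mothership frame: (0.7707+0.466)/(1+0.7707·0.466) = 1.2367/1.3591462 = 0.90991c.
That velocity, transformed to the rest frame of the base station: (0.90991+0.412)/(1+0.90991·0.412) = 1.32191/1.37488292 = 0.96147c.

0.961c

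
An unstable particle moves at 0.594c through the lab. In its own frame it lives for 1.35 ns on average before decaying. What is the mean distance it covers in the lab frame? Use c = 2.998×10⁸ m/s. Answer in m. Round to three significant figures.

With β = 0.594, γ = 1/√(1 − 0.594²) = 1/√0.647164 = 1.2431.
Lab-frame lifetime: Δt = γτ = 1.2431 × 1.35 ns = 1.6782 ns.
Distance: d = vΔt = 0.594 × 2.998×10⁸ m/s × 1.6782×10^-9 s = 0.299 m.

0.299 m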